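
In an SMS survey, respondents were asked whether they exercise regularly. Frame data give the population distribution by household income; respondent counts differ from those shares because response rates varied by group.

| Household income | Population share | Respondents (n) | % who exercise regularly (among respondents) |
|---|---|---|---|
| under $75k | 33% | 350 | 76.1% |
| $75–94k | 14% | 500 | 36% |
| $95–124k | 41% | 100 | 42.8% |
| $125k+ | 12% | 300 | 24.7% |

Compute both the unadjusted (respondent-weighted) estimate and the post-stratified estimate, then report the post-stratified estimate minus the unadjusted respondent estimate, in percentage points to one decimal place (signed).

+5.6 percentage points

Without adjustment, the pooled respondent share is:
  (350/1250)×76.1 + (500/1250)×36 + (100/1250)×42.8 + (300/1250)×24.7 = 45.06%
Post-stratifying to population shares instead:
  0.33×76.1 + 0.14×36 + 0.41×42.8 + 0.12×24.7 = 50.665%
Difference = 50.665 − 45.06 = 5.605 pp.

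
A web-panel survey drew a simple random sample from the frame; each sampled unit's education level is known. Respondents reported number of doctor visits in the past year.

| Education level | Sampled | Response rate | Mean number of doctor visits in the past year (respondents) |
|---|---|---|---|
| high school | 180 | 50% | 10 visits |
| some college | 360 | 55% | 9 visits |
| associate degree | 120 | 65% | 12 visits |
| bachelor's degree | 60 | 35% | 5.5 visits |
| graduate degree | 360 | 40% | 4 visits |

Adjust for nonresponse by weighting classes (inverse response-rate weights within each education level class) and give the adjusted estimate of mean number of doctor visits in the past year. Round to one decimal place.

7.6

Each respondent's weight = sampled/responded in their class; summing within a class gives n_sampled, so:
  high school: 180 × 10 = 1800
  some college: 360 × 9 = 3240
  associate degree: 120 × 12 = 1440
  bachelor's degree: 60 × 5.5 = 330
  graduate degree: 360 × 4 = 1440
Adjusted estimate = 8250 / 1,080 = 7.63889 → 7.6.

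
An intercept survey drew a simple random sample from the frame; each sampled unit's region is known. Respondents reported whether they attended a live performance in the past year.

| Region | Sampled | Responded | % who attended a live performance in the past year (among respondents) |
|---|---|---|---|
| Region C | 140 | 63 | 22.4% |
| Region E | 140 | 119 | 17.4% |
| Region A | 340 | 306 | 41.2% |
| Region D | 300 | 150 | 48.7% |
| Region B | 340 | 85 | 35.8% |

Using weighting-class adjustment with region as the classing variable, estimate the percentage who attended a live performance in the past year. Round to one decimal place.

36.8%

Class response rates: Region C 63/140 = 45%, Region E 119/140 = 85%, Region A 306/340 = 90%, Region D 150/300 = 50%, Region B 85/340 = 25%.
With weight = n_sampled/n_responded per class, the weighted class total is n_sampled:
  Region C: 140 × 22.4 = 3136
  Region E: 140 × 17.4 = 2436
  Region A: 340 × 41.2 = 14008
  Region D: 300 × 48.7 = 14,610
  Region B: 340 × 35.8 = 12172
Adjusted estimate = 46,362 / 1,260 = 36.7952 → 36.8%.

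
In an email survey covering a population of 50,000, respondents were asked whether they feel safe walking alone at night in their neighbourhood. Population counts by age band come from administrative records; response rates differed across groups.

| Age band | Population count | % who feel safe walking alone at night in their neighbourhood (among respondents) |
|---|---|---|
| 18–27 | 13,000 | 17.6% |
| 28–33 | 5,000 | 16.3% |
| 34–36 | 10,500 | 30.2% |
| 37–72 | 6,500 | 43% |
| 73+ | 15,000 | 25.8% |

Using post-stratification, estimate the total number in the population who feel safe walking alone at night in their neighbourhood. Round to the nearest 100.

12,900

Each cell contributes its population count × the respondent rate:
  18–27: 13,000 × 17.6% = 2288
  28–33: 5,000 × 16.3% = 815
  34–36: 10,500 × 30.2% = 3171
  37–72: 6,500 × 43% = 2795
  73+: 15,000 × 25.8% = 3870
Estimated total = 12,939 → 12,900.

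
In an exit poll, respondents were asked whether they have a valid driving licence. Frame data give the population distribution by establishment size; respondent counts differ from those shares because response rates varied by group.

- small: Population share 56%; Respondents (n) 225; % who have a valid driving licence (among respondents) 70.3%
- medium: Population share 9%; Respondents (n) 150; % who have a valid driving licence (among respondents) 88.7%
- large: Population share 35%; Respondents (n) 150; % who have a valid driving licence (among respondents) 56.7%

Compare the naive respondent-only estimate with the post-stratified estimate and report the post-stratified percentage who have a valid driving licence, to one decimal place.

67.2%

Unadjusted (pooled respondent) estimate weights by respondent counts:
  (225/525)×70.3 + (150/525)×88.7 + (150/525)×56.7 = 71.6714%
Reweighting by population establishment size shares:
  0.56×70.3 + 0.09×88.7 + 0.35×56.7 = 67.196%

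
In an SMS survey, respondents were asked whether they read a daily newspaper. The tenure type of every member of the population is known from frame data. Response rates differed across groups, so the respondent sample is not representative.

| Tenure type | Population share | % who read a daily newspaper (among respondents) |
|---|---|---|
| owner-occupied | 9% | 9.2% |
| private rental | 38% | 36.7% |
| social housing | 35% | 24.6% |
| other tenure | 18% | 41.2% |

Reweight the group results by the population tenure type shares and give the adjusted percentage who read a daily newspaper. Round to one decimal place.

30.8%

Reweight to the known tenure type distribution:
  owner-occupied: 0.09 × 9.2 = 0.828
  private rental: 0.38 × 36.7 = 13.946
  social housing: 0.35 × 24.6 = 8.61
  other tenure: 0.18 × 41.2 = 7.416
Post-stratified estimate = 30.8 → 30.8%.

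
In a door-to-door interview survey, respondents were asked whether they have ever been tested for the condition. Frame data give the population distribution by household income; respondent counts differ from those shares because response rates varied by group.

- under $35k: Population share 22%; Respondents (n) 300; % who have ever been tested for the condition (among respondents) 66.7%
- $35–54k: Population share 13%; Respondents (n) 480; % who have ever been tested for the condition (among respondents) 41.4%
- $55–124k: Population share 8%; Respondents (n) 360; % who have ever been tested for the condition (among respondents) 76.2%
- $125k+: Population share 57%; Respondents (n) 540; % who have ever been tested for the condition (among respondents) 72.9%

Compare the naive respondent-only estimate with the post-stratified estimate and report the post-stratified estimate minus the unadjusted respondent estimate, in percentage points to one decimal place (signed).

+4.2 percentage points

Naive respondent-only estimate (weights = respondent counts):
  (300/1680)×66.7 + (480/1680)×41.4 + (360/1680)×76.2 + (540/1680)×72.9 = 63.5%
Post-stratifying to population shares instead:
  0.22×66.7 + 0.13×41.4 + 0.08×76.2 + 0.57×72.9 = 67.705%
Difference = 67.705 − 63.5 = 4.205 pp.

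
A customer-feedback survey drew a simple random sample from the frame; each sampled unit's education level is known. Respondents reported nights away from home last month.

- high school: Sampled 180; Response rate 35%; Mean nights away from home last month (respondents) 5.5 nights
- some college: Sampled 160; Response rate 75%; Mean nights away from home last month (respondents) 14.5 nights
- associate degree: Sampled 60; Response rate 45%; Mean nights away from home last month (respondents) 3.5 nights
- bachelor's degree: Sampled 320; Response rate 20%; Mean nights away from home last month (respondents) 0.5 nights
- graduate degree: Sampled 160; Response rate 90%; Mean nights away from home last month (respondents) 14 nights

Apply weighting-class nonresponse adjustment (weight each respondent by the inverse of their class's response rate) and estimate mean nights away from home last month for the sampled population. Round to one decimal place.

With weight = n_sampled/n_responded per class, the weighted class total is n_sampled:
  high school: 180 × 5.5 = 990
  some college: 160 × 14.5 = 2320
  associate degree: 60 × 3.5 = 210
  bachelor's degree: 320 × 0.5 = 160
  graduate degree: 160 × 14 = 2240
Adjusted estimate = 5920 / 880 = 6.72727 → 6.7.

6.7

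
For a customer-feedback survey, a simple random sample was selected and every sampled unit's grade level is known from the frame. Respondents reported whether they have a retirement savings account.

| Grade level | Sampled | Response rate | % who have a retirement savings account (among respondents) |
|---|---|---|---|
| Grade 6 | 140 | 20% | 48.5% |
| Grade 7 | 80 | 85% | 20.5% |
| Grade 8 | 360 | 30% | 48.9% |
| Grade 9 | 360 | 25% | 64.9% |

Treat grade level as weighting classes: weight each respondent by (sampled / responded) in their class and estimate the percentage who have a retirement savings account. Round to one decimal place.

With weight = n_sampled/n_responded per class, the weighted class total is n_sampled:
  Grade 6: 140 × 48.5 = 6790
  Grade 7: 80 × 20.5 = 1640
  Grade 8: 360 × 48.9 = 17,604
  Grade 9: 360 × 64.9 = 23364
Adjusted estimate = 49,398 / 940 = 52.5511 → 52.6%.

52.6%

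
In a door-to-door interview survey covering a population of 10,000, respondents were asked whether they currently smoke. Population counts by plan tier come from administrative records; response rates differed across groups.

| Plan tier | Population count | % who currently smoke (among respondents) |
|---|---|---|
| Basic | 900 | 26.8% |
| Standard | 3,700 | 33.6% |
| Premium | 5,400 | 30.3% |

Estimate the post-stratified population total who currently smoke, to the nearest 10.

3,120

Estimated count per cell = population count × respondent percentage:
  Basic: 900 × 26.8% = 241.2
  Standard: 3,700 × 33.6% = 1243.2
  Premium: 5,400 × 30.3% = 1636.2
Estimated total = 3120.6 → 3,120.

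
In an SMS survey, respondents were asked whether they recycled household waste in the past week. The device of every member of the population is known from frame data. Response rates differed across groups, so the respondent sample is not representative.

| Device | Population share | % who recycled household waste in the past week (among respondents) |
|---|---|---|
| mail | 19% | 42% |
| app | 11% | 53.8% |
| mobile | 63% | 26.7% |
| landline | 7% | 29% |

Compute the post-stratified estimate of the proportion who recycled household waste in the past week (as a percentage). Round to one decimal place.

32.7%

Weight each group's respondent value by its population share:
  mail: 0.19 × 42 = 7.98
  app: 0.11 × 53.8 = 5.918
  mobile: 0.63 × 26.7 = 16.821
  landline: 0.07 × 29 = 2.03
Post-stratified estimate = 32.749 → 32.7%.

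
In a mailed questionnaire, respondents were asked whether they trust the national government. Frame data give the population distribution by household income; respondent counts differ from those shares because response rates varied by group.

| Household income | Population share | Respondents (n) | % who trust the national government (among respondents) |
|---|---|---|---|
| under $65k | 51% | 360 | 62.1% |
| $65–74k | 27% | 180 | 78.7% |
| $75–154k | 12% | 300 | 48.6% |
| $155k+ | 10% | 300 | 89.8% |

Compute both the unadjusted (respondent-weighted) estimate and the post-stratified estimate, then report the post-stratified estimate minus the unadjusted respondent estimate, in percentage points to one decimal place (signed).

Naive respondent-only estimate (weights = respondent counts):
  (360/1140)×62.1 + (180/1140)×78.7 + (300/1140)×48.6 + (300/1140)×89.8 = 68.4579%
Post-stratifying to population shares instead:
  0.51×62.1 + 0.27×78.7 + 0.12×48.6 + 0.1×89.8 = 67.732%
Difference = 67.732 − 68.4579 = -0.7259 pp.

-0.7 percentage points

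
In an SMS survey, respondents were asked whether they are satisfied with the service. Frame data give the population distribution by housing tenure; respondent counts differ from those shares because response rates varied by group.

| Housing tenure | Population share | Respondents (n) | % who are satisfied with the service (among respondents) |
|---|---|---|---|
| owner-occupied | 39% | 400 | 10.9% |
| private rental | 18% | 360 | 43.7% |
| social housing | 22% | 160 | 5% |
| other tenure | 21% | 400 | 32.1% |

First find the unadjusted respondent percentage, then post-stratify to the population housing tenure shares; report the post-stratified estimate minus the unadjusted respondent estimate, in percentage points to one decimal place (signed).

-5.6 percentage points

Without adjustment, the pooled respondent share is:
  (400/1320)×10.9 + (360/1320)×43.7 + (160/1320)×5 + (400/1320)×32.1 = 25.5545%
Post-stratified estimate weights by population shares:
  0.39×10.9 + 0.18×43.7 + 0.22×5 + 0.21×32.1 = 19.958%
Difference = 19.958 − 25.5545 = -5.5965 pp.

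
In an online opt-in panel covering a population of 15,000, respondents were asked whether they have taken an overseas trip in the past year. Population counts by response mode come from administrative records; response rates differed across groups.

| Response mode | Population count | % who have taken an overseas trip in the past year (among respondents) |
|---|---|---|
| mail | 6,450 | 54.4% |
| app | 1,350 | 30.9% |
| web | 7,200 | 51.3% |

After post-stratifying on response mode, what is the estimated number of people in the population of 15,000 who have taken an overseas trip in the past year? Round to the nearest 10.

Estimated count per cell = population count × respondent percentage:
  mail: 6,450 × 54.4% = 3508.8
  app: 1,350 × 30.9% = 417.15
  web: 7,200 × 51.3% = 3693.6
Estimated total = 7619.55 → 7,620.

7,620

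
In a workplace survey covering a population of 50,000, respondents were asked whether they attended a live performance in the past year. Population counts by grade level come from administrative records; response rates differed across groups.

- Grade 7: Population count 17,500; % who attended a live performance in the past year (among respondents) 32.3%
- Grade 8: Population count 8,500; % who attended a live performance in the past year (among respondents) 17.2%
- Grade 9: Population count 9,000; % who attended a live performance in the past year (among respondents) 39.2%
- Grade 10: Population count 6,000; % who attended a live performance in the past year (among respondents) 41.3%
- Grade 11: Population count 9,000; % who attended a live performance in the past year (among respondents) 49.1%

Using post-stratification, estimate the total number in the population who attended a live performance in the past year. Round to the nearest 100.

Apply each group's respondent rate to its population count:
  Grade 7: 17,500 × 32.3% = 5652.5
  Grade 8: 8,500 × 17.2% = 1462
  Grade 9: 9,000 × 39.2% = 3528
  Grade 10: 6,000 × 41.3% = 2478
  Grade 11: 9,000 × 49.1% = 4419
Estimated total = 17539.5 → 17,500.

17,500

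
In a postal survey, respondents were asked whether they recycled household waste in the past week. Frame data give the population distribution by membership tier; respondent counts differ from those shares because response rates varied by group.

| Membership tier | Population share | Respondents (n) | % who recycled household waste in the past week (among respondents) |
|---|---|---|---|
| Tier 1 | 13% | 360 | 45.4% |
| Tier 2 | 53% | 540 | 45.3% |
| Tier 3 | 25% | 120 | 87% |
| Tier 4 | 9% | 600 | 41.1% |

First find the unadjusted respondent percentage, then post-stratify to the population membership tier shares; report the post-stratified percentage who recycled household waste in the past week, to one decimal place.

Without adjustment, the pooled respondent share is:
  (360/1620)×45.4 + (540/1620)×45.3 + (120/1620)×87 + (600/1620)×41.1 = 46.8556%
Post-stratified estimate weights by population shares:
  0.13×45.4 + 0.53×45.3 + 0.25×87 + 0.09×41.1 = 55.36%

55.4%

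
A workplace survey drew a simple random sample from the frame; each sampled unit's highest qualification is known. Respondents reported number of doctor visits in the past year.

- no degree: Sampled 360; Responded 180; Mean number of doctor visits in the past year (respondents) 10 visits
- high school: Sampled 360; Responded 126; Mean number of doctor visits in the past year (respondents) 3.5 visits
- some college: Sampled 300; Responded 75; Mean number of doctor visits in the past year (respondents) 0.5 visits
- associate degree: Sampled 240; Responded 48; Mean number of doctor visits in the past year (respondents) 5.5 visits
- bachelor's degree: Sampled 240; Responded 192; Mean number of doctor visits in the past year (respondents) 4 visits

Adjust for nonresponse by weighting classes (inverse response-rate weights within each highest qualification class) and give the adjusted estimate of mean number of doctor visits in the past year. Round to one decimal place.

Class response rates: no degree 180/360 = 50%, high school 126/360 = 35%, some college 75/300 = 25%, associate degree 48/240 = 20%, bachelor's degree 192/240 = 80%.
Each respondent's weight = sampled/responded in their class; summing within a class gives n_sampled, so:
  no degree: 360 × 10 = 3600
  high school: 360 × 3.5 = 1260
  some college: 300 × 0.5 = 150
  associate degree: 240 × 5.5 = 1320
  bachelor's degree: 240 × 4 = 960
Adjusted estimate = 7290 / 1,500 = 4.86 → 4.9.

4.9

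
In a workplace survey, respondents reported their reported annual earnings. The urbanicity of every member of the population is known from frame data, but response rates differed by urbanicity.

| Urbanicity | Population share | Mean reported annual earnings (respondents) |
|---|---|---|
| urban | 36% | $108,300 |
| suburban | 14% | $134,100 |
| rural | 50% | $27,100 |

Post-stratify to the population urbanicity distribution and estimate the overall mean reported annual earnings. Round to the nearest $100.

$71,300

Weight each group's respondent value by its population share:
  urban: 0.36 × 108,300 = 38,988
  suburban: 0.14 × 134,100 = 18,774
  rural: 0.5 × 27,100 = 13,550
Post-stratified estimate = 71,312 → $71,300.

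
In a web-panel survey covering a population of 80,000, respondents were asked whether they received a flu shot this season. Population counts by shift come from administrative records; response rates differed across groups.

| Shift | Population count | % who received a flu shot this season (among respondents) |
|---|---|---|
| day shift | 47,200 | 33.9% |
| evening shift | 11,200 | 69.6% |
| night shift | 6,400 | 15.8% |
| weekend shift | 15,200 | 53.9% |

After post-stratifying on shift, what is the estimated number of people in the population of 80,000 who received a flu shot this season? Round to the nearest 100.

33,000

Estimated count per cell = population count × respondent percentage:
  day shift: 47,200 × 33.9% = 16000.8
  evening shift: 11,200 × 69.6% = 7795.2
  night shift: 6,400 × 15.8% = 1011.2
  weekend shift: 15,200 × 53.9% = 8192.8
Estimated total = 33,000 → 33,000.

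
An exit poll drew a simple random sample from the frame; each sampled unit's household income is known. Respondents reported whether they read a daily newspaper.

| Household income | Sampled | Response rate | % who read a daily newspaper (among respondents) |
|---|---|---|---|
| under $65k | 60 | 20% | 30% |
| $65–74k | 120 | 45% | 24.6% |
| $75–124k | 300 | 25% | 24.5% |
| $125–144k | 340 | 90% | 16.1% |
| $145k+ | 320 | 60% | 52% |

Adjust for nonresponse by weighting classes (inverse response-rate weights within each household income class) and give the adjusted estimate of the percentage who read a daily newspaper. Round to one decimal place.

30.0%

Weighting each respondent by the inverse class response rate inflates each class back to its sampled size, so the class weight is n_sampled:
  under $65k: 60 × 30 = 1800
  $65–74k: 120 × 24.6 = 2952
  $75–124k: 300 × 24.5 = 7350
  $125–144k: 340 × 16.1 = 5474
  $145k+: 320 × 52 = 16,640
Adjusted estimate = 34,216 / 1,140 = 30.014 → 30.0%.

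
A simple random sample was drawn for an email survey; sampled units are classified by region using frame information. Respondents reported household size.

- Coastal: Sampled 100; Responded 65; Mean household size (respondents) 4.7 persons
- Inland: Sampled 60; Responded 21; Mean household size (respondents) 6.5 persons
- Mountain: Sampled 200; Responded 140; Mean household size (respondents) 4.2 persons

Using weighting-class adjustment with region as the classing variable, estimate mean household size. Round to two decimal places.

4.72

Class response rates: Coastal 65/100 = 65%, Inland 21/60 = 35%, Mountain 140/200 = 70%.
Weighting each respondent by the inverse class response rate inflates each class back to its sampled size, so the class weight is n_sampled:
  Coastal: 100 × 4.7 = 470
  Inland: 60 × 6.5 = 390
  Mountain: 200 × 4.2 = 840
Adjusted estimate = 1700 / 360 = 4.72222 → 4.72.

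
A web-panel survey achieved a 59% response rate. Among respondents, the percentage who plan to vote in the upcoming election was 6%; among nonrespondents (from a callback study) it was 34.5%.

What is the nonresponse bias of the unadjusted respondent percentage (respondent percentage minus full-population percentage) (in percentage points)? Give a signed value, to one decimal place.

-11.7 percentage points

Nonresponse fraction = 1 − 0.59 = 0.41.
Bias = (nonresponse fraction) × (respondent percentage − nonrespondent percentage)
     = 0.41 × (6 − 34.5) = 0.41 × -28.5 = -11.685.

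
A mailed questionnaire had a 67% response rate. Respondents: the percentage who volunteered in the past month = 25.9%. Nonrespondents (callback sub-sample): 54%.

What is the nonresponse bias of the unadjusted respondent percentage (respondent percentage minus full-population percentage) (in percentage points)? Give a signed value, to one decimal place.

Nonresponse fraction = 1 − 0.67 = 0.33.
Bias = (nonresponse fraction) × (respondent percentage − nonrespondent percentage)
     = 0.33 × (25.9 − 54) = 0.33 × -28.1 = -9.273.

-9.3 percentage points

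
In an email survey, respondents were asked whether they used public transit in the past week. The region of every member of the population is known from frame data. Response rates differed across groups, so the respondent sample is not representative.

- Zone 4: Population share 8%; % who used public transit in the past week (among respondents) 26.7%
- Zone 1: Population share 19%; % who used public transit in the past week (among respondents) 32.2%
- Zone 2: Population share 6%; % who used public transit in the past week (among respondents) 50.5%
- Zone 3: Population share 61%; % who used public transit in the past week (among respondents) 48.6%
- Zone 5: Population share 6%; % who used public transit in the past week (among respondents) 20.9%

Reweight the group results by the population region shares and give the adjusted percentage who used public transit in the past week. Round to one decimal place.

42.2%

Each cell contributes population-share × respondent value:
  Zone 4: 0.08 × 26.7 = 2.136
  Zone 1: 0.19 × 32.2 = 6.118
  Zone 2: 0.06 × 50.5 = 3.03
  Zone 3: 0.61 × 48.6 = 29.646
  Zone 5: 0.06 × 20.9 = 1.254
Post-stratified estimate = 42.184 → 42.2%.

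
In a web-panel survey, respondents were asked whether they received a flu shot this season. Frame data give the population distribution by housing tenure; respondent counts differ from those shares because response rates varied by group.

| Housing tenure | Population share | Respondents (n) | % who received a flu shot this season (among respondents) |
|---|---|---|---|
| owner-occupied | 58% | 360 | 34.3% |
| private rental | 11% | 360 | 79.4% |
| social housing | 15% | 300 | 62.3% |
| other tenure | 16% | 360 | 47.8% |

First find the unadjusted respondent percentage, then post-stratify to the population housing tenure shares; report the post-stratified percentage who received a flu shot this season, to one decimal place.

Naive respondent-only estimate (weights = respondent counts):
  (360/1380)×34.3 + (360/1380)×79.4 + (300/1380)×62.3 + (360/1380)×47.8 = 55.6739%
Reweighting by population housing tenure shares:
  0.58×34.3 + 0.11×79.4 + 0.15×62.3 + 0.16×47.8 = 45.621%

45.6%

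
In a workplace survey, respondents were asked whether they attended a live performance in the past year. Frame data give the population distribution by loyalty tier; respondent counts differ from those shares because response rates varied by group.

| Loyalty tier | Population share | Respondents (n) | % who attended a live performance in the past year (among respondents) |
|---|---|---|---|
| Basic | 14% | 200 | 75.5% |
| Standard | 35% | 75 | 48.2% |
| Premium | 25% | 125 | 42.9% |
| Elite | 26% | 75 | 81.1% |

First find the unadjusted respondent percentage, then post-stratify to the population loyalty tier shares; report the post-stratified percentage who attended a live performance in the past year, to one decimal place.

Without adjustment, the pooled respondent share is:
  (200/475)×75.5 + (75/475)×48.2 + (125/475)×42.9 + (75/475)×81.1 = 63.4947%
Reweighting by population loyalty tier shares:
  0.14×75.5 + 0.35×48.2 + 0.25×42.9 + 0.26×81.1 = 59.251%

59.3%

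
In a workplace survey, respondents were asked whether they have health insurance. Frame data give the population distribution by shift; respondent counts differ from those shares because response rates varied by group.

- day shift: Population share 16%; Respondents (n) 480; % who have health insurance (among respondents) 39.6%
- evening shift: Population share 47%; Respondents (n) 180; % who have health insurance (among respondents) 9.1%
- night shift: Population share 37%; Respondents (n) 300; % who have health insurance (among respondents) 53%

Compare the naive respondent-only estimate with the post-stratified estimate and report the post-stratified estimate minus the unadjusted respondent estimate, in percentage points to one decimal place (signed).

Naive respondent-only estimate (weights = respondent counts):
  (480/960)×39.6 + (180/960)×9.1 + (300/960)×53 = 38.0688%
Post-stratified estimate weights by population shares:
  0.16×39.6 + 0.47×9.1 + 0.37×53 = 30.223%
Difference = 30.223 − 38.0688 = -7.8458 pp.

-7.8 percentage points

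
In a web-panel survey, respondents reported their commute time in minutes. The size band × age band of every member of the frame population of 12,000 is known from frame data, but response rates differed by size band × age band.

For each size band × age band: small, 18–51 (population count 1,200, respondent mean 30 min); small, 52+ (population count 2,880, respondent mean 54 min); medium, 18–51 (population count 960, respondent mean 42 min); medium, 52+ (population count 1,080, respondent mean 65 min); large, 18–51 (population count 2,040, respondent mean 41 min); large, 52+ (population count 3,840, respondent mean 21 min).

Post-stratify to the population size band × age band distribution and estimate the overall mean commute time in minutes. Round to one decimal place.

38.9

Weight each group's respondent value by its population share:
  small, 18–51: (1,200/12,000) × 30 = 3
  small, 52+: (2,880/12,000) × 54 = 12.96
  medium, 18–51: (960/12,000) × 42 = 3.36
  medium, 52+: (1,080/12,000) × 65 = 5.85
  large, 18–51: (2,040/12,000) × 41 = 6.97
  large, 52+: (3,840/12,000) × 21 = 6.72
Post-stratified estimate = 38.86 → 38.9.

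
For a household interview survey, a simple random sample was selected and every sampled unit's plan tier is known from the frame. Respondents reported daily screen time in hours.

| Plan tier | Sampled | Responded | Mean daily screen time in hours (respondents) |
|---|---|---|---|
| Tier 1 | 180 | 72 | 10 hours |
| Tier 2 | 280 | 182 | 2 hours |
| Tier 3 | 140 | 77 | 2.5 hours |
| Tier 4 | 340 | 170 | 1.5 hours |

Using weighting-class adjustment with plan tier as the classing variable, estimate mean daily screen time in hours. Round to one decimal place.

3.4

Class response rates: Tier 1 72/180 = 40%, Tier 2 182/280 = 65%, Tier 3 77/140 = 55%, Tier 4 170/340 = 50%.
Each respondent's weight = sampled/responded in their class; summing within a class gives n_sampled, so:
  Tier 1: 180 × 10 = 1800
  Tier 2: 280 × 2 = 560
  Tier 3: 140 × 2.5 = 350
  Tier 4: 340 × 1.5 = 510
Adjusted estimate = 3220 / 940 = 3.42553 → 3.4.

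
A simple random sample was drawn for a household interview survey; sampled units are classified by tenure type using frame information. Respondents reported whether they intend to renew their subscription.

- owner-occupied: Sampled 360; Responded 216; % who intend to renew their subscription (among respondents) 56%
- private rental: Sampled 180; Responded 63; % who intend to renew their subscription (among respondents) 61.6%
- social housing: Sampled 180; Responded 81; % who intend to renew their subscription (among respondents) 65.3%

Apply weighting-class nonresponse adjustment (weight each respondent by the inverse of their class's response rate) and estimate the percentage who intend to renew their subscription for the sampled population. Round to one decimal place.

Class response rates: owner-occupied 216/360 = 60%, private rental 63/180 = 35%, social housing 81/180 = 45%.
With weight = n_sampled/n_responded per class, the weighted class total is n_sampled:
  owner-occupied: 360 × 56 = 20,160
  private rental: 180 × 61.6 = 11,088
  social housing: 180 × 65.3 = 11,754
Adjusted estimate = 43,002 / 720 = 59.725 → 59.7%.

59.7%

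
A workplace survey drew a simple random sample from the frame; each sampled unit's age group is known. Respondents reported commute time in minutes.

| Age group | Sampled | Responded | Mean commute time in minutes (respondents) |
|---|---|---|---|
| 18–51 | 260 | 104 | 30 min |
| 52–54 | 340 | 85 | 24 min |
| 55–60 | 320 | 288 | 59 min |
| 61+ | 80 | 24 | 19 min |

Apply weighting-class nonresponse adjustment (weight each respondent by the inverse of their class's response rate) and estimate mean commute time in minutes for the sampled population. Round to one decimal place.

36.4

Response rates by class: 18–51 104/260 = 40%, 52–54 85/340 = 25%, 55–60 288/320 = 90%, 61+ 24/80 = 30%.
Each respondent's weight = sampled/responded in their class; summing within a class gives n_sampled, so:
  18–51: 260 × 30 = 7800
  52–54: 340 × 24 = 8160
  55–60: 320 × 59 = 18,880
  61+: 80 × 19 = 1520
Adjusted estimate = 36,360 / 1,000 = 36.36 → 36.4.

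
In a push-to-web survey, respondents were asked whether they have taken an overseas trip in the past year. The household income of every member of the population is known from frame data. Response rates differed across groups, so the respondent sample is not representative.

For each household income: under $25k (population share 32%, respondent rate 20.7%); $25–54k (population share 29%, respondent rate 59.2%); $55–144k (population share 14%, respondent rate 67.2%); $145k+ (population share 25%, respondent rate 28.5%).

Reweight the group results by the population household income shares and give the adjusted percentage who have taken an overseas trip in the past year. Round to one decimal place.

Weight each group's respondent value by its population share:
  under $25k: 0.32 × 20.7 = 6.624
  $25–54k: 0.29 × 59.2 = 17.168
  $55–144k: 0.14 × 67.2 = 9.408
  $145k+: 0.25 × 28.5 = 7.125
Post-stratified estimate = 40.325 → 40.3%.

40.3%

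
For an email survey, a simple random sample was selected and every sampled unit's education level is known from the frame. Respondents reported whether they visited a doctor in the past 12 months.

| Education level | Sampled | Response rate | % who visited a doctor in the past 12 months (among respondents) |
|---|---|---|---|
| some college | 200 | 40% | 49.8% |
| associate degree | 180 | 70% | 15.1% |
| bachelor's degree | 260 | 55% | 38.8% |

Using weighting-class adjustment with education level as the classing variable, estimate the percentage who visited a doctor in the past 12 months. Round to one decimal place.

35.6%

Inverse-response-rate weighting restores each class to its sampled count, so class totals weight by n_sampled:
  some college: 200 × 49.8 = 9960
  associate degree: 180 × 15.1 = 2718
  bachelor's degree: 260 × 38.8 = 10,088
Adjusted estimate = 22,766 / 640 = 35.5719 → 35.6%.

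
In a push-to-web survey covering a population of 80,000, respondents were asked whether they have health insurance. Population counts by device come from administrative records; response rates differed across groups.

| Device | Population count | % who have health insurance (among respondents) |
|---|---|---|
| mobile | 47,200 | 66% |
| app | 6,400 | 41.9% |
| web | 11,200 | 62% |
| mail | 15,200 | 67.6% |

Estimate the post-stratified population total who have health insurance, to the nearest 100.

51,100

Estimated count per cell = population count × respondent percentage:
  mobile: 47,200 × 66% = 31,152
  app: 6,400 × 41.9% = 2681.6
  web: 11,200 × 62% = 6944
  mail: 15,200 × 67.6% = 10275.2
Estimated total = 51052.8 → 51,100.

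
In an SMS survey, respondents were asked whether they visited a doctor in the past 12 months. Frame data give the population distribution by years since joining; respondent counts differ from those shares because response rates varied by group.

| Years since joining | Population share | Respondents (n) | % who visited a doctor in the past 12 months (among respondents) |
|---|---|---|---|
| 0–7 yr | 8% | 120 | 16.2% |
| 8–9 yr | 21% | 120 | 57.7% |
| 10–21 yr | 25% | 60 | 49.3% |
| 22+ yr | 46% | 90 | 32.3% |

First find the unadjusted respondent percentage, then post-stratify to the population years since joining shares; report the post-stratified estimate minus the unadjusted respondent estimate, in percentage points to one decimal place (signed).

+2.8 percentage points

Unadjusted (pooled respondent) estimate weights by respondent counts:
  (120/390)×16.2 + (120/390)×57.7 + (60/390)×49.3 + (90/390)×32.3 = 37.7769%
Post-stratified estimate weights by population shares:
  0.08×16.2 + 0.21×57.7 + 0.25×49.3 + 0.46×32.3 = 40.596%
Difference = 40.596 − 37.7769 = 2.8191 pp.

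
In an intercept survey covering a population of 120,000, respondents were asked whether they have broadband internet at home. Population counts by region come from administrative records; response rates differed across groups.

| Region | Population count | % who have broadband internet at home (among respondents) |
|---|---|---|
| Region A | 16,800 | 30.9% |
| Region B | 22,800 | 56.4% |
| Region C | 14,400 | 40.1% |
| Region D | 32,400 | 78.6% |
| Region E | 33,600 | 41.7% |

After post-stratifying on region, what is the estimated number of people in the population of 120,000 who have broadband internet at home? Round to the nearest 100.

Estimated count per cell = population count × respondent percentage:
  Region A: 16,800 × 30.9% = 5191.2
  Region B: 22,800 × 56.4% = 12859.2
  Region C: 14,400 × 40.1% = 5774.4
  Region D: 32,400 × 78.6% = 25466.4
  Region E: 33,600 × 41.7% = 14011.2
Estimated total = 63302.4 → 63,300.

63,300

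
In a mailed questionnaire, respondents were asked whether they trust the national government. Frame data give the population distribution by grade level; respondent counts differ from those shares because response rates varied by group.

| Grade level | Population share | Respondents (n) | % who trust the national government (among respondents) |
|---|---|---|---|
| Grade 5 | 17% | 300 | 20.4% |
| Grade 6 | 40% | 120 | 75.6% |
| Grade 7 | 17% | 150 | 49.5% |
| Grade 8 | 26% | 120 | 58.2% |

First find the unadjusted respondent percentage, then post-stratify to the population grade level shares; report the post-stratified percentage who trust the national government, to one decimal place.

57.3%

Naive respondent-only estimate (weights = respondent counts):
  (300/690)×20.4 + (120/690)×75.6 + (150/690)×49.5 + (120/690)×58.2 = 42.9%
Post-stratified estimate weights by population shares:
  0.17×20.4 + 0.4×75.6 + 0.17×49.5 + 0.26×58.2 = 57.255%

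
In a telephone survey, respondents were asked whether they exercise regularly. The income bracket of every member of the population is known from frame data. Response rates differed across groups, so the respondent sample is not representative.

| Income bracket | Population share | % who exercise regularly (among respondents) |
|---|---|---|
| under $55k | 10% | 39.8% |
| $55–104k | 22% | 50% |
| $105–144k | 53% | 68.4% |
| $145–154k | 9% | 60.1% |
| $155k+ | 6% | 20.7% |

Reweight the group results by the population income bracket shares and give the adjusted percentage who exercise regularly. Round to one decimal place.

Post-stratification weights by population share, not respondent share:
  under $55k: 0.1 × 39.8 = 3.98
  $55–104k: 0.22 × 50 = 11
  $105–144k: 0.53 × 68.4 = 36.252
  $145–154k: 0.09 × 60.1 = 5.409
  $155k+: 0.06 × 20.7 = 1.242
Post-stratified estimate = 57.883 → 57.9%.

57.9%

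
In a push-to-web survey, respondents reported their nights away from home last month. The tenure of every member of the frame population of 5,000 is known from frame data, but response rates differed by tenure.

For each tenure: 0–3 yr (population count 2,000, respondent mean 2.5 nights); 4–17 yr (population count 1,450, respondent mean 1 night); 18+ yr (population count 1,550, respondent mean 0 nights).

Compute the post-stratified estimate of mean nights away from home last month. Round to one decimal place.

1.3

Weight each group's respondent value by its population share:
  0–3 yr: (2,000/5,000) × 2.5 = 1
  4–17 yr: (1,450/5,000) × 1 = 0.29
  18+ yr: (1,550/5,000) × 0 = 0
Post-stratified estimate = 1.29 → 1.3.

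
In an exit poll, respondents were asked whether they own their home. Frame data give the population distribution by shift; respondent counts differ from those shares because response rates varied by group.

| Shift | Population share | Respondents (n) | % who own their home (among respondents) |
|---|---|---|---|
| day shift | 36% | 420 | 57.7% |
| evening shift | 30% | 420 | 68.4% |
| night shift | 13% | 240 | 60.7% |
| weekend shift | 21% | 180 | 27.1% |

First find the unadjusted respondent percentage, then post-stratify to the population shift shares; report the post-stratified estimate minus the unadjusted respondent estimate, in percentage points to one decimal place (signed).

-2.6 percentage points

Naive respondent-only estimate (weights = respondent counts):
  (420/1260)×57.7 + (420/1260)×68.4 + (240/1260)×60.7 + (180/1260)×27.1 = 57.4667%
Reweighting by population shift shares:
  0.36×57.7 + 0.3×68.4 + 0.13×60.7 + 0.21×27.1 = 54.874%
Difference = 54.874 − 57.4667 = -2.5927 pp.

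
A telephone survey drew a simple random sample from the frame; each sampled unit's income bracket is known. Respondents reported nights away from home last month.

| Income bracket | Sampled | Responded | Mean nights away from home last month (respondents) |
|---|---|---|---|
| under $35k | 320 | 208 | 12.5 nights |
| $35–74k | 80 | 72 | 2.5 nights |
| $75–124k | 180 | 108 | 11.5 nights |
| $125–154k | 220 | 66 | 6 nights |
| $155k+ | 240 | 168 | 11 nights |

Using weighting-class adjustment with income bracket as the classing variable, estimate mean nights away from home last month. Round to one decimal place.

Class response rates: under $35k 208/320 = 65%, $35–74k 72/80 = 90%, $75–124k 108/180 = 60%, $125–154k 66/220 = 30%, $155k+ 168/240 = 70%.
Each respondent's weight = sampled/responded in their class; summing within a class gives n_sampled, so:
  under $35k: 320 × 12.5 = 4000
  $35–74k: 80 × 2.5 = 200
  $75–124k: 180 × 11.5 = 2070
  $125–154k: 220 × 6 = 1320
  $155k+: 240 × 11 = 2640
Adjusted estimate = 10,230 / 1,040 = 9.83654 → 9.8.

9.8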